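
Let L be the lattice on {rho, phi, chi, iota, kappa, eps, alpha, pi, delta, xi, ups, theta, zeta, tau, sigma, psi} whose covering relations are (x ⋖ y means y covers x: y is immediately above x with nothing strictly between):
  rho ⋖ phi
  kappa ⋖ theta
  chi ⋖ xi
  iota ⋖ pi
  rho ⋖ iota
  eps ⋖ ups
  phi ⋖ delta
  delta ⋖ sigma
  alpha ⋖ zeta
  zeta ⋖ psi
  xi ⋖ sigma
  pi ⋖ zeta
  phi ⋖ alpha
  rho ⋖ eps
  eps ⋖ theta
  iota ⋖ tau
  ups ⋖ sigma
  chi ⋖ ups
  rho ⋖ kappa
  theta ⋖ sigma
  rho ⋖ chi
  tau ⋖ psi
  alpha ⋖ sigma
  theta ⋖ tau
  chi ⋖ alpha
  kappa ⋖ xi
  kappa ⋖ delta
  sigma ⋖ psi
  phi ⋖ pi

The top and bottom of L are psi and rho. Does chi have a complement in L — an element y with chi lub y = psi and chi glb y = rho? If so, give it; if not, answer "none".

tau

Need y with chi ∨ y = psi and chi ∧ y = rho.
Checking each element gives: tau.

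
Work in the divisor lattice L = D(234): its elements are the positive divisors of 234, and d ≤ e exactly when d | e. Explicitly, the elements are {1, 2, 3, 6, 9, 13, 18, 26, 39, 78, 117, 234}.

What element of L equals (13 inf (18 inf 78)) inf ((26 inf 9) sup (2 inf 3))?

1

18 ∧ 78 = 6
13 ∧ 6 = 1
26 ∧ 9 = 1
2 ∧ 3 = 1
1 ∨ 1 = 1
1 ∧ 1 = 1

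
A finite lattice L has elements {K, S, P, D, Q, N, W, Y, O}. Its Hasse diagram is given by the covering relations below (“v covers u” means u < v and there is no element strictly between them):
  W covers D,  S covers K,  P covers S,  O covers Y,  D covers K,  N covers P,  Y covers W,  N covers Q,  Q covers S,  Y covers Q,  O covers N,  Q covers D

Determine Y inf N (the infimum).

Q

Common lower bounds of {Y, N}: D, K, Q, S.
The greatest among these is Q.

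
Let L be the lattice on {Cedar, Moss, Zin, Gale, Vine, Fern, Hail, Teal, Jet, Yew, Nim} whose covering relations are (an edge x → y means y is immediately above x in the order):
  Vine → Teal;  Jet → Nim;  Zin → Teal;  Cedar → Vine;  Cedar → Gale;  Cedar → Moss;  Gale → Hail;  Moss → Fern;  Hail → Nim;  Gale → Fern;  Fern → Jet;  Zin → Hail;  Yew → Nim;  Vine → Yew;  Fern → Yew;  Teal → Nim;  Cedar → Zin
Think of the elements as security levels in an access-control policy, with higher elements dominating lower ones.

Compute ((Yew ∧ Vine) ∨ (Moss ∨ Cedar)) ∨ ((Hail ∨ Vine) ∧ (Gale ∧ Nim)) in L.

Yew ∧ Vine = Vine
Moss ∨ Cedar = Moss
Vine ∨ Moss = Yew
Hail ∨ Vine = Nim
Gale ∧ Nim = Gale
Nim ∧ Gale = Gale
Yew ∨ Gale = Yew

Yew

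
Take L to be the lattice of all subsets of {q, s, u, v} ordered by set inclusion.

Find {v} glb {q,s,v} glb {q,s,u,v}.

{v}

Common lower bounds of {{v}, {q,s,v}, {q,s,u,v}}: {v}, {}.
The greatest among these is {v}.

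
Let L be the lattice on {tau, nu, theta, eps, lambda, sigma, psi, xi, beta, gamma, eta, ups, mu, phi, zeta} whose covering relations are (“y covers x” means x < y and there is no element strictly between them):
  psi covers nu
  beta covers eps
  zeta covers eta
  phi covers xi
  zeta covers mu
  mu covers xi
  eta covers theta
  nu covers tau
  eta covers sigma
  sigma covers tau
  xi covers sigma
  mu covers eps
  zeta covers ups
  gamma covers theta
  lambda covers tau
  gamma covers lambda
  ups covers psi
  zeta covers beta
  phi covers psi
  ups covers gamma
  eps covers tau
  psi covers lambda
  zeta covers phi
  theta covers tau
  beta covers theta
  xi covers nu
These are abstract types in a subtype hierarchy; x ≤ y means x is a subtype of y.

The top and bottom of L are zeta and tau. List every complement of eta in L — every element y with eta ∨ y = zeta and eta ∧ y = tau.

Need y with eta ∨ y = zeta and eta ∧ y = tau.
Checking each element gives: eps, lambda, nu, psi.

eps, lambda, nu, psi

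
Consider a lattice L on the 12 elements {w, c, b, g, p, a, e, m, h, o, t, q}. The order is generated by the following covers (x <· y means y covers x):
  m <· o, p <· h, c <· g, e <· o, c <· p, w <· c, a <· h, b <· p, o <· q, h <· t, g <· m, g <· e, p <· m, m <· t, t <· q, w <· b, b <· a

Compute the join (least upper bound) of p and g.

m

Common upper bounds of {p, g}: m, o, q, t.
The least among these is m.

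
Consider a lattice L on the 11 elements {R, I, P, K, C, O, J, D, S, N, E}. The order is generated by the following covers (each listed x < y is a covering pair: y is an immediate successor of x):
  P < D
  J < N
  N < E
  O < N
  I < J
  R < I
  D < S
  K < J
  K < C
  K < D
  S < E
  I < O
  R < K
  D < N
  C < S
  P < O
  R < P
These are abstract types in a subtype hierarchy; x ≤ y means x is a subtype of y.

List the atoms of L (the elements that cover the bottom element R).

The atoms are exactly the elements that cover R: I, K, P.

I, K, P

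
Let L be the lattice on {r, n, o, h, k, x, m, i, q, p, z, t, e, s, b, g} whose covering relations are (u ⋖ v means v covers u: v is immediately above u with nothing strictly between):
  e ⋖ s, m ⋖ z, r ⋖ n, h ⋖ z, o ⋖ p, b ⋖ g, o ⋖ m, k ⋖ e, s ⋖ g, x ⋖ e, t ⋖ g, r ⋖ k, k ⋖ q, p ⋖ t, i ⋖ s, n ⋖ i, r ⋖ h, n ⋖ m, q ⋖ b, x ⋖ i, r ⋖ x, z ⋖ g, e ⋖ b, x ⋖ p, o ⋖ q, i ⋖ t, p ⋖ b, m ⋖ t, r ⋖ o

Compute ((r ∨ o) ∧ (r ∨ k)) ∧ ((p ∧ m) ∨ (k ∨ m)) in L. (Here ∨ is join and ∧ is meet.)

r

r ∨ o = o
r ∨ k = k
o ∧ k = r
p ∧ m = o
k ∨ m = g
o ∨ g = g
r ∧ g = r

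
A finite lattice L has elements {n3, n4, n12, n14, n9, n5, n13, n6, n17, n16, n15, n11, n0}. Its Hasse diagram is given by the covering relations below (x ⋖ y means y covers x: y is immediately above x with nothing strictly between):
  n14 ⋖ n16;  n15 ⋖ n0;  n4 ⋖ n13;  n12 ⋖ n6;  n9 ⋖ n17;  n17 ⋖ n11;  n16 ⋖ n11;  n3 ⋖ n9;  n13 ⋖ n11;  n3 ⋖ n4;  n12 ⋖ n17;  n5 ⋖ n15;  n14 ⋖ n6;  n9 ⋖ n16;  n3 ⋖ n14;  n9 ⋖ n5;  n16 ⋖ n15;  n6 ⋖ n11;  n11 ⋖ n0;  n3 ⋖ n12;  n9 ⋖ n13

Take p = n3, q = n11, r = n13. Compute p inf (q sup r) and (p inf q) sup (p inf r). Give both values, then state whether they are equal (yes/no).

q sup r = n11, so p inf (q sup r) = n3 inf n11 = n3.
p inf q = n3 and p inf r = n3, so (p inf q) sup (p inf r) = n3 sup n3 = n3.
Equal: yes.

n3; n3; yes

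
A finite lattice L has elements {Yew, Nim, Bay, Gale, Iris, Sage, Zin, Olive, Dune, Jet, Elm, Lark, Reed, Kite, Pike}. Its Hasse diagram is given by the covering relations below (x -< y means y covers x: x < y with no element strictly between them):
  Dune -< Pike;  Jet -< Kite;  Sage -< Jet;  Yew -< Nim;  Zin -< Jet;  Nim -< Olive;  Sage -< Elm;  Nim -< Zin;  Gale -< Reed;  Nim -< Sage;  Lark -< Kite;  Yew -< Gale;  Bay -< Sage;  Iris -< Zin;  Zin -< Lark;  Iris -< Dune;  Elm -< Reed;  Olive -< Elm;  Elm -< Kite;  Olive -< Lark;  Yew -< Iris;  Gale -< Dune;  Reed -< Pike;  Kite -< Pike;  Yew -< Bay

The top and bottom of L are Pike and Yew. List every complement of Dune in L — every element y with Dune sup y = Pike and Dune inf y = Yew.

Need y with Dune ∨ y = Pike and Dune ∧ y = Yew.
Checking each element gives: Bay, Elm, Nim, Olive, Sage.

Bay, Elm, Nim, Olive, Sage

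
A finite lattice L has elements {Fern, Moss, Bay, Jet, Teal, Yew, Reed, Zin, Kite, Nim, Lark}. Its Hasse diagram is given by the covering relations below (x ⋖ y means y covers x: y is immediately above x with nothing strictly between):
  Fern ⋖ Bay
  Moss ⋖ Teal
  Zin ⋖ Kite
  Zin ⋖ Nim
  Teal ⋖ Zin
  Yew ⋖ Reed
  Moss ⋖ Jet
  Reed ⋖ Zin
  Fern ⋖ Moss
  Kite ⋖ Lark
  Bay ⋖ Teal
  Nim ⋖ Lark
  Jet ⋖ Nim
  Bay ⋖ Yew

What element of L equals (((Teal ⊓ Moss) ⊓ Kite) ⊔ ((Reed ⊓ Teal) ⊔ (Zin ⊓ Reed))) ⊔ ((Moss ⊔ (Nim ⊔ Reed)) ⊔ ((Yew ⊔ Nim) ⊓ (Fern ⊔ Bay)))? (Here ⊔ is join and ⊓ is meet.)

Teal ∧ Moss = Moss
Moss ∧ Kite = Moss
Reed ∧ Teal = Bay
Zin ∧ Reed = Reed
Bay ∨ Reed = Reed
Moss ∨ Reed = Zin
Nim ∨ Reed = Nim
Moss ∨ Nim = Nim
Yew ∨ Nim = Nim
Fern ∨ Bay = Bay
Nim ∧ Bay = Bay
Nim ∨ Bay = Nim
Zin ∨ Nim = Nim

Nim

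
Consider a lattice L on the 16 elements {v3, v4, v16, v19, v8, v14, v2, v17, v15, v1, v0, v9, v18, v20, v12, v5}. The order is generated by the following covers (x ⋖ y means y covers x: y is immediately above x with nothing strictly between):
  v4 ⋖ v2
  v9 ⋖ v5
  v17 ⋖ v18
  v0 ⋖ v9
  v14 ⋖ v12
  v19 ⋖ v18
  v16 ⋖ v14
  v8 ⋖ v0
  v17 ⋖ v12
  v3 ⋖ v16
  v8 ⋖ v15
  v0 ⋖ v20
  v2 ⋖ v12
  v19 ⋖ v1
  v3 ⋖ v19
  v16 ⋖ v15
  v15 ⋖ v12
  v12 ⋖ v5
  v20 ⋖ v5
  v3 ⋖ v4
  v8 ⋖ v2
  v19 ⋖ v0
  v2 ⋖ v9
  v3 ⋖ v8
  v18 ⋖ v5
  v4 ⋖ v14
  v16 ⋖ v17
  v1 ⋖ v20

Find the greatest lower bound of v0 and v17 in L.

v3

Common lower bounds of {v0, v17}: v3.
The greatest among these is v3.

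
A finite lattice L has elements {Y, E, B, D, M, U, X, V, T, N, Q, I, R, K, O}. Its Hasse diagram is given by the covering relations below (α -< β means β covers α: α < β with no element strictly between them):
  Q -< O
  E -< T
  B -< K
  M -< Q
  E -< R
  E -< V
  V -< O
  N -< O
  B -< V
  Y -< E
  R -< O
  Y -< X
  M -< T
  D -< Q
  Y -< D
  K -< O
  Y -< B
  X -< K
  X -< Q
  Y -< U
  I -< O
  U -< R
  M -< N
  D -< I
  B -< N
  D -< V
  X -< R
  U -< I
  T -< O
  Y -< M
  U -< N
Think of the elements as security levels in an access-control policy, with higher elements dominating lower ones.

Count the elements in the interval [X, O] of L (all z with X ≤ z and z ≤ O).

5

The interval [X, O] = {K, O, Q, R, X}, which has 5 elements.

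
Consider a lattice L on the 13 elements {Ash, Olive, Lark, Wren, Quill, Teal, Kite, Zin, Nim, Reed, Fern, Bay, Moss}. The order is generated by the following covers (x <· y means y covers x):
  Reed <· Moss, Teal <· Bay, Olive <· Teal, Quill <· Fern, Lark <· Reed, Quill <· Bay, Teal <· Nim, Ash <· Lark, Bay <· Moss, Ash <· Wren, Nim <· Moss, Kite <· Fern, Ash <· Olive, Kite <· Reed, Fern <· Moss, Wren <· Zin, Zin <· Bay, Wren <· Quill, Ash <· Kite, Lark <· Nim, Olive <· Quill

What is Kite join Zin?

Moss

Common upper bounds of {Kite, Zin}: Moss.
The least among these is Moss.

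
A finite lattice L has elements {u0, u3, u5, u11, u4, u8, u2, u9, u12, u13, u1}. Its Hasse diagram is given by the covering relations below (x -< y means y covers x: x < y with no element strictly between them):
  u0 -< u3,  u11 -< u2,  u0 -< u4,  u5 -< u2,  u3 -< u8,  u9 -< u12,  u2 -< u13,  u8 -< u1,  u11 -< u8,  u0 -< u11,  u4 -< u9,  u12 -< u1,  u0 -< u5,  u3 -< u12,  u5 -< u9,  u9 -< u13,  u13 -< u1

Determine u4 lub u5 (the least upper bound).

u9

Common upper bounds of {u4, u5}: u1, u12, u13, u9.
The least among these is u9.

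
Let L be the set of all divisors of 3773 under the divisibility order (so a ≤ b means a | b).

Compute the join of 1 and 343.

343

Common upper bounds of {1, 343}: 343, 3773.
The least among these is 343.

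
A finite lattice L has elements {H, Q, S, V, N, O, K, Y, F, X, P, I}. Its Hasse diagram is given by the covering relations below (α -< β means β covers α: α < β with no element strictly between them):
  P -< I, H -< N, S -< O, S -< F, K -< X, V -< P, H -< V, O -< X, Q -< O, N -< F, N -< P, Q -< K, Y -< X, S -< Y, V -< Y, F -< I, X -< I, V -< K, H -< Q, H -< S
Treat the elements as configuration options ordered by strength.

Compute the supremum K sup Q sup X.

Common upper bounds of {K, Q, X}: I, X.
The least among these is X.

X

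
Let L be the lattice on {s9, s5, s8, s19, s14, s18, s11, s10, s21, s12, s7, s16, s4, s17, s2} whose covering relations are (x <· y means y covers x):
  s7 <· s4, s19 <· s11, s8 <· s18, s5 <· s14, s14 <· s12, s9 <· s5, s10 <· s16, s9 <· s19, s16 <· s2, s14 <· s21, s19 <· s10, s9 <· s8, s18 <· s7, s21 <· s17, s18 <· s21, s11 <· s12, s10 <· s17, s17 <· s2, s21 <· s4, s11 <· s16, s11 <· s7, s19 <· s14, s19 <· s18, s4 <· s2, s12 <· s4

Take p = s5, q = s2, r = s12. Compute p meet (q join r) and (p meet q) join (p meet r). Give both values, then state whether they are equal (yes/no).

s5; s5; yes

q join r = s2, so p meet (q join r) = s5 meet s2 = s5.
p meet q = s5 and p meet r = s5, so (p meet q) join (p meet r) = s5 join s5 = s5.
Equal: yes.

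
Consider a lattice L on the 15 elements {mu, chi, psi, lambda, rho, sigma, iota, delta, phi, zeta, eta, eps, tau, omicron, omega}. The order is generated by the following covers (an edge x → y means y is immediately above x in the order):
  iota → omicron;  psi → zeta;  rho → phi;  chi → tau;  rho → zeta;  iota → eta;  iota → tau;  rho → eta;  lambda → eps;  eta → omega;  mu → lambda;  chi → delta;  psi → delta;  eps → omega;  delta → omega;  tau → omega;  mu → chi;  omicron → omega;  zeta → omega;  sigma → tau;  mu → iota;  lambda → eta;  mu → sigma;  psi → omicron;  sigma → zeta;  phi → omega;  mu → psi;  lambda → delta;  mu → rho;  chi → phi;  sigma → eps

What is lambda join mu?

lambda

Common upper bounds of {lambda, mu}: delta, eps, eta, lambda, omega.
The least among these is lambda.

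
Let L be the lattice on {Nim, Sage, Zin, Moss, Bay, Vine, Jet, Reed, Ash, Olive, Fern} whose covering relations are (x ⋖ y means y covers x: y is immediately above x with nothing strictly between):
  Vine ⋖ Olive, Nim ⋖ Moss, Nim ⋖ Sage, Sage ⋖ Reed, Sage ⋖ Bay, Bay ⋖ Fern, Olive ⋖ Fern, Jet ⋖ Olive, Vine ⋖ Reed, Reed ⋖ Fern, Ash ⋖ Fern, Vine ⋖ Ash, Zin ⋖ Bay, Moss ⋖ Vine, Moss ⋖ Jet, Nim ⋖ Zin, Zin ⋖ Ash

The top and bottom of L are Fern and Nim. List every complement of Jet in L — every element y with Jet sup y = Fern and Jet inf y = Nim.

Bay, Sage, Zin

Need y with Jet ∨ y = Fern and Jet ∧ y = Nim.
Checking each element gives: Bay, Sage, Zin.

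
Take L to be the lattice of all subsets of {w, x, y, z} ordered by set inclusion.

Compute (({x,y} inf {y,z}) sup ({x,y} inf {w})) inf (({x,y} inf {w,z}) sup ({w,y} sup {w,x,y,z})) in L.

{x,y} ∧ {y,z} = {y}
{x,y} ∧ {w} = {}
{y} ∨ {} = {y}
{x,y} ∧ {w,z} = {}
{w,y} ∨ {w,x,y,z} = {w,x,y,z}
{} ∨ {w,x,y,z} = {w,x,y,z}
{y} ∧ {w,x,y,z} = {y}

{y}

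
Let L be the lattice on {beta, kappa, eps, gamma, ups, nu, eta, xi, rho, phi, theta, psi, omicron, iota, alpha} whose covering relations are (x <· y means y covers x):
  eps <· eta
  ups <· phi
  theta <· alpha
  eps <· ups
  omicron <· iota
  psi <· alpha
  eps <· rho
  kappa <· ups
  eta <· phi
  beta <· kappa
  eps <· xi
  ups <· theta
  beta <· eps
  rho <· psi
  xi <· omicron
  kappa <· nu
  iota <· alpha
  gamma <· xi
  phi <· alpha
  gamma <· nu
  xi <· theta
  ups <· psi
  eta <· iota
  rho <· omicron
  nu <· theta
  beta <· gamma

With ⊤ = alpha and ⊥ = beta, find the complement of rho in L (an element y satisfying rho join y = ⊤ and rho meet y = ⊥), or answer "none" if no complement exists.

nu

Need y with rho ∨ y = alpha and rho ∧ y = beta.
Checking each element gives: nu.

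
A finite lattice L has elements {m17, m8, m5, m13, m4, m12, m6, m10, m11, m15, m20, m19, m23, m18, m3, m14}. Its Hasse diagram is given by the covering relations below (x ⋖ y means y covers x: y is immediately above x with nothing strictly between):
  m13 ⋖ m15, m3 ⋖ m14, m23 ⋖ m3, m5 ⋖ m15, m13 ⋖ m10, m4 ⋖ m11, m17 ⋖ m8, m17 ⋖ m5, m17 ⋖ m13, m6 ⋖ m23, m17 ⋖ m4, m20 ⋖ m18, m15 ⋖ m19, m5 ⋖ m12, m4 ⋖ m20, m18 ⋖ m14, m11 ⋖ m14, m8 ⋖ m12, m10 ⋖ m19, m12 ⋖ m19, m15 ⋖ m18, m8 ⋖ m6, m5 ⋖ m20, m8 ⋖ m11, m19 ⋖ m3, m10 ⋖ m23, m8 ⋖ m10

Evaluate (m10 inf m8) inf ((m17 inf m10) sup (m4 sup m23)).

m8

m10 ∧ m8 = m8
m17 ∧ m10 = m17
m4 ∨ m23 = m14
m17 ∨ m14 = m14
m8 ∧ m14 = m8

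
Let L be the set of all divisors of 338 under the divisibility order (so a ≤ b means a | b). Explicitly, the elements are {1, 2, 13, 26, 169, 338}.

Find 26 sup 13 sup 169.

338

In the divisibility order, the join is the least common multiple: lcm(26, 13, 169) = 338.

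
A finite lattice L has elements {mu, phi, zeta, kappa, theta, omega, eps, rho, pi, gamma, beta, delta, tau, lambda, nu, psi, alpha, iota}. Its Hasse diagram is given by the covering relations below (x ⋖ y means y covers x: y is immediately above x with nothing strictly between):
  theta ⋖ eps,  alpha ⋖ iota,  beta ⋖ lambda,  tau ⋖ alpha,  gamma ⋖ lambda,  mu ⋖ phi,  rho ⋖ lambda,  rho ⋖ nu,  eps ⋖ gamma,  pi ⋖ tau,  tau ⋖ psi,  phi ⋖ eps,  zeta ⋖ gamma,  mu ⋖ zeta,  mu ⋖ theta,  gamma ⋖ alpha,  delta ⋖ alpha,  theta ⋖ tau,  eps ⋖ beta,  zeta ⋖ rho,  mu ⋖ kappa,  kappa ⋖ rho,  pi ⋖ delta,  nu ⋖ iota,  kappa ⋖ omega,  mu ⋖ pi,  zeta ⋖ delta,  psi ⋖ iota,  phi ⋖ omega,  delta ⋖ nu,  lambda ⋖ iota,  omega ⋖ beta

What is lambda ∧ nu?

Common lower bounds of {lambda, nu}: kappa, mu, rho, zeta.
The greatest among these is rho.

rho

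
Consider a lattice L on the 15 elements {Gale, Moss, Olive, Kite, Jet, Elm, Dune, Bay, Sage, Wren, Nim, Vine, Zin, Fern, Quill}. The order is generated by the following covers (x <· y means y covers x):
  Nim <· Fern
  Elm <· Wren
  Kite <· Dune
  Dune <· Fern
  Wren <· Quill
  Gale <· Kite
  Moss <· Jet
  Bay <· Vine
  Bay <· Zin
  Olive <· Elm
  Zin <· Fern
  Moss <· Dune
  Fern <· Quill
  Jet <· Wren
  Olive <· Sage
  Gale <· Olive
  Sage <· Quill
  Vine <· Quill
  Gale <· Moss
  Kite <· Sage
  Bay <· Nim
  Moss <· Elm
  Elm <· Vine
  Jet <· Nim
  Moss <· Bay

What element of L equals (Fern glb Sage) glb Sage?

Fern ∧ Sage = Kite
Kite ∧ Sage = Kite

Kite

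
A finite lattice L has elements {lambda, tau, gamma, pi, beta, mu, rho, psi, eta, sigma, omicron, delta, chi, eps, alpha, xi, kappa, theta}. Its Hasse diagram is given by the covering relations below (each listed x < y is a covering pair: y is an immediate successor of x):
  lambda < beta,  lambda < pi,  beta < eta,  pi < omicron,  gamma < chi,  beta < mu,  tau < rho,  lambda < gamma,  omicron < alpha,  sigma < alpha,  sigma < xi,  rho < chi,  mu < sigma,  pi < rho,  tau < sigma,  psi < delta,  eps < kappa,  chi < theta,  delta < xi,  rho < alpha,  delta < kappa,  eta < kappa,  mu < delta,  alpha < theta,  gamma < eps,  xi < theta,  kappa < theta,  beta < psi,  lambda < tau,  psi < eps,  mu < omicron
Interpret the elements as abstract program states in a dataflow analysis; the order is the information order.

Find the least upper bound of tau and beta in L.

sigma

Common upper bounds of {tau, beta}: alpha, sigma, theta, xi.
The least among these is sigma.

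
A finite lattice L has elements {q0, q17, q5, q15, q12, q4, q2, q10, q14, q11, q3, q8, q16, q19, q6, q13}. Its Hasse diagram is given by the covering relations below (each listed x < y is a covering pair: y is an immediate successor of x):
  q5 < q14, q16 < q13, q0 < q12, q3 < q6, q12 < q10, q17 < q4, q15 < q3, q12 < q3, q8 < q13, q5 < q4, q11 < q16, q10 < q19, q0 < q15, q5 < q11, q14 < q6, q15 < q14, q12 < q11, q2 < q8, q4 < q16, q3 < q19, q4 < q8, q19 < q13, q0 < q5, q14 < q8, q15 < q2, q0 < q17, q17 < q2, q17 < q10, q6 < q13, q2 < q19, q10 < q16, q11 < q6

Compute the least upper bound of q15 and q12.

q3

Common upper bounds of {q15, q12}: q13, q19, q3, q6.
The least among these is q3.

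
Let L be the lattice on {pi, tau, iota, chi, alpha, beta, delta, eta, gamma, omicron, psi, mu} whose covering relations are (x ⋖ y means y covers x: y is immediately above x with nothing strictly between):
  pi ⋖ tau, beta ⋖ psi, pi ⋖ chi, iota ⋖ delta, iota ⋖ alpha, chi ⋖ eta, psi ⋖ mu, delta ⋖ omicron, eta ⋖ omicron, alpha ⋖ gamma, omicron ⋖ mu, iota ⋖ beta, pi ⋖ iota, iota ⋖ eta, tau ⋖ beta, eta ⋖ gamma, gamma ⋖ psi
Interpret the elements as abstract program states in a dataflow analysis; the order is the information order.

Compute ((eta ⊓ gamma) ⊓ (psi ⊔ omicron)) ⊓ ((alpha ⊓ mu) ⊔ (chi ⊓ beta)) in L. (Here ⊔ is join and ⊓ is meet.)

iota

eta ∧ gamma = eta
psi ∨ omicron = mu
eta ∧ mu = eta
alpha ∧ mu = alpha
chi ∧ beta = pi
alpha ∨ pi = alpha
eta ∧ alpha = iota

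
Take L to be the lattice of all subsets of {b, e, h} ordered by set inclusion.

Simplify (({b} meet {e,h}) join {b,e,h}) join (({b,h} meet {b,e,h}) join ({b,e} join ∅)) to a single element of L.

{b} ∧ {e,h} = ∅
∅ ∨ {b,e,h} = {b,e,h}
{b,h} ∧ {b,e,h} = {b,h}
{b,e} ∨ ∅ = {b,e}
{b,h} ∨ {b,e} = {b,e,h}
{b,e,h} ∨ {b,e,h} = {b,e,h}

{b,e,h}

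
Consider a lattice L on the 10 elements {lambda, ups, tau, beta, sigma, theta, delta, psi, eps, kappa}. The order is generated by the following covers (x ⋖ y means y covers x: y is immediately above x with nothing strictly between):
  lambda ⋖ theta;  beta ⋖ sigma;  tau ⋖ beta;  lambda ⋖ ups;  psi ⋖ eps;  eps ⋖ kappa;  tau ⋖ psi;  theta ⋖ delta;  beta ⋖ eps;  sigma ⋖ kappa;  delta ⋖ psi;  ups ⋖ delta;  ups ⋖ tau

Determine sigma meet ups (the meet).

ups

Common lower bounds of {sigma, ups}: lambda, ups.
The greatest among these is ups.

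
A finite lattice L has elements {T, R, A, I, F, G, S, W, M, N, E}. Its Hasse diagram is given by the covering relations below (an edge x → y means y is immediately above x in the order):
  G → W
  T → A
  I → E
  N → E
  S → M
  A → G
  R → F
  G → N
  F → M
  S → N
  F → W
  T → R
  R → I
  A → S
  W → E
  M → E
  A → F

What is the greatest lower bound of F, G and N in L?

A

Common lower bounds of {F, G, N}: A, T.
The greatest among these is A.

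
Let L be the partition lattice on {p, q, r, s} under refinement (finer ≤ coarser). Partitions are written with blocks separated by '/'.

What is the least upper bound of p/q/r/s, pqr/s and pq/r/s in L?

Common upper bounds of {p/q/r/s, pqr/s, pq/r/s}: pqr/s, pqrs.
The least among these is pqr/s.

pqr/s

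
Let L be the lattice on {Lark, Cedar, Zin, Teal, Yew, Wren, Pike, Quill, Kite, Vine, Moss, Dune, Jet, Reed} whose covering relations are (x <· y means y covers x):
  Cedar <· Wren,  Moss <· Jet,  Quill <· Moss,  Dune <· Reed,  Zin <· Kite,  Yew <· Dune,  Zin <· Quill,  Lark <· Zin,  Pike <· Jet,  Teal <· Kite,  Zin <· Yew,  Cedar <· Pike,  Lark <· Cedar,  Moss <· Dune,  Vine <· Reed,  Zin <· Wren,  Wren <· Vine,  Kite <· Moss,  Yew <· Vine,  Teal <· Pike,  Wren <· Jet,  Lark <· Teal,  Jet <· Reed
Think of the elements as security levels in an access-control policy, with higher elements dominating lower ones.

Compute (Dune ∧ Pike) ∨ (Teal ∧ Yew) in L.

Teal

Dune ∧ Pike = Teal
Teal ∧ Yew = Lark
Teal ∨ Lark = Teal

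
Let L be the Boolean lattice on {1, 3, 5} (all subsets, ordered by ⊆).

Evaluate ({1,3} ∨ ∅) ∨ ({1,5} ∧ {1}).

{1,3} ∨ ∅ = {1,3}
{1,5} ∧ {1} = {1}
{1,3} ∨ {1} = {1,3}

{1,3}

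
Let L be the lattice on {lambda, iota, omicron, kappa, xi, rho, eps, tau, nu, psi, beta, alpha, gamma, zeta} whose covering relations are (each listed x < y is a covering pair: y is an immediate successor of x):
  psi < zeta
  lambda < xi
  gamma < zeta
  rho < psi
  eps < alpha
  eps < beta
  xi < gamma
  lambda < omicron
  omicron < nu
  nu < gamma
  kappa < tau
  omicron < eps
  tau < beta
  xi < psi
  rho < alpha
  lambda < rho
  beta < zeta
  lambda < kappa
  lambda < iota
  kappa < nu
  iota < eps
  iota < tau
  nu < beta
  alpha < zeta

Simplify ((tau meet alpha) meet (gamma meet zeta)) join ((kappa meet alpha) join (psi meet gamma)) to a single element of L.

tau ∧ alpha = iota
gamma ∧ zeta = gamma
iota ∧ gamma = lambda
kappa ∧ alpha = lambda
psi ∧ gamma = xi
lambda ∨ xi = xi
lambda ∨ xi = xi

xi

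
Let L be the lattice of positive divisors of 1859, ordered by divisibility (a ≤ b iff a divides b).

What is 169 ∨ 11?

In the divisibility order, the join is the least common multiple: lcm(169, 11) = 1859.

1859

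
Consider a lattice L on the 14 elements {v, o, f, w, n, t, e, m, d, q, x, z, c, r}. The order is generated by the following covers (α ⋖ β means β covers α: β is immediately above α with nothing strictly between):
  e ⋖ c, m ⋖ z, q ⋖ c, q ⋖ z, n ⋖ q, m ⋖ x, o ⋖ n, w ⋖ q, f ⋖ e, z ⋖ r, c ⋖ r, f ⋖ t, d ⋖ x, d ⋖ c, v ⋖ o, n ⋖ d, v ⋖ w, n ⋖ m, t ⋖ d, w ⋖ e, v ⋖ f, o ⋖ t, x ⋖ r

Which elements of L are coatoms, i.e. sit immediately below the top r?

The coatoms are exactly the elements covered by r: c, x, z.

c, x, z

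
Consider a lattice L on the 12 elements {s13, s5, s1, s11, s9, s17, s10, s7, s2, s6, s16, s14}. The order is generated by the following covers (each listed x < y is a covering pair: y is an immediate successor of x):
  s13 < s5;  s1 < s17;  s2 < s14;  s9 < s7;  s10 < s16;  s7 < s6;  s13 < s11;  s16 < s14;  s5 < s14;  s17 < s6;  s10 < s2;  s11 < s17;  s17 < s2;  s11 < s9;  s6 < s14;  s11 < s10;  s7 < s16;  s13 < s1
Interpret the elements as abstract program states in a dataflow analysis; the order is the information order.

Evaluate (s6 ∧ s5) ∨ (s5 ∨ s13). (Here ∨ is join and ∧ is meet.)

s6 ∧ s5 = s13
s5 ∨ s13 = s5
s13 ∨ s5 = s5

s5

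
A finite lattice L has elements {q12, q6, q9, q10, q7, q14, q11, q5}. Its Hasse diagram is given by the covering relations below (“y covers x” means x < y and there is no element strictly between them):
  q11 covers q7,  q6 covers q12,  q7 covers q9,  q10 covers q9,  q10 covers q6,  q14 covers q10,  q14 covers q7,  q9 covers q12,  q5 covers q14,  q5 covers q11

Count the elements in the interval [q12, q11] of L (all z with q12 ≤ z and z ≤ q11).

4

The interval [q12, q11] = {q11, q12, q7, q9}, which has 4 elements.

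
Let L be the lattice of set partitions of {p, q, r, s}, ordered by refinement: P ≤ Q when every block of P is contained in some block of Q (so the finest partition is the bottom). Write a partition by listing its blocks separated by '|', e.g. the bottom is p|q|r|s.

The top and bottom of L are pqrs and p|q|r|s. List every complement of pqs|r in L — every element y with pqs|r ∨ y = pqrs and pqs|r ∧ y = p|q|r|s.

pr|q|s, p|qr|s, p|q|rs

Need y with pqs|r ∨ y = pqrs and pqs|r ∧ y = p|q|r|s.
Checking each element gives: pr|q|s, p|qr|s, p|q|rs.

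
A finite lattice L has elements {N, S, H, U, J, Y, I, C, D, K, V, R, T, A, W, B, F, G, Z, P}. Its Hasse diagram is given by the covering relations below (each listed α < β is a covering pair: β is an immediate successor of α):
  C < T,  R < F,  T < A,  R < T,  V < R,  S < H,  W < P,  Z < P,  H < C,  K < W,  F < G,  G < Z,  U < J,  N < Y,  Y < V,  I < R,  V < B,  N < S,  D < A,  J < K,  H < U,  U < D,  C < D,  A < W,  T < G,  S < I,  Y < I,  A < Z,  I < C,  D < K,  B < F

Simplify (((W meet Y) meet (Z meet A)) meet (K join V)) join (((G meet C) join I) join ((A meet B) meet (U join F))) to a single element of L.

W ∧ Y = Y
Z ∧ A = A
Y ∧ A = Y
K ∨ V = W
Y ∧ W = Y
G ∧ C = C
C ∨ I = C
A ∧ B = V
U ∨ F = Z
V ∧ Z = V
C ∨ V = T
Y ∨ T = T

T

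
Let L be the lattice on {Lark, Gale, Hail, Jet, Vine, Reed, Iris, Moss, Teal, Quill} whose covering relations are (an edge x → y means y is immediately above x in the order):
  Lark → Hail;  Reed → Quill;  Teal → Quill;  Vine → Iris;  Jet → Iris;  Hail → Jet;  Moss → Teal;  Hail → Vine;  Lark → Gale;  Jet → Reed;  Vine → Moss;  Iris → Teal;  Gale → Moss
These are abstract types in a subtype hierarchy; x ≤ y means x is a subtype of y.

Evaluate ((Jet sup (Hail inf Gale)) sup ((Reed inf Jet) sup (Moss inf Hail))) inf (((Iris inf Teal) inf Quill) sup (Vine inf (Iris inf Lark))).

Hail ∧ Gale = Lark
Jet ∨ Lark = Jet
Reed ∧ Jet = Jet
Moss ∧ Hail = Hail
Jet ∨ Hail = Jet
Jet ∨ Jet = Jet
Iris ∧ Teal = Iris
Iris ∧ Quill = Iris
Iris ∧ Lark = Lark
Vine ∧ Lark = Lark
Iris ∨ Lark = Iris
Jet ∧ Iris = Jet

Jet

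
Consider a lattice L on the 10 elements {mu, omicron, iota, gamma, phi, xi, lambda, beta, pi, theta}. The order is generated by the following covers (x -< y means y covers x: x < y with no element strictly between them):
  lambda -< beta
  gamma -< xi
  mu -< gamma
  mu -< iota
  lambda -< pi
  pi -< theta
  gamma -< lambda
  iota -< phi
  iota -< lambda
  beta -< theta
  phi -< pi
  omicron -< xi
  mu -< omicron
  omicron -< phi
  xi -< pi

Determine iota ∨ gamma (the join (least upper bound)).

lambda

Common upper bounds of {iota, gamma}: beta, lambda, pi, theta.
The least among these is lambda.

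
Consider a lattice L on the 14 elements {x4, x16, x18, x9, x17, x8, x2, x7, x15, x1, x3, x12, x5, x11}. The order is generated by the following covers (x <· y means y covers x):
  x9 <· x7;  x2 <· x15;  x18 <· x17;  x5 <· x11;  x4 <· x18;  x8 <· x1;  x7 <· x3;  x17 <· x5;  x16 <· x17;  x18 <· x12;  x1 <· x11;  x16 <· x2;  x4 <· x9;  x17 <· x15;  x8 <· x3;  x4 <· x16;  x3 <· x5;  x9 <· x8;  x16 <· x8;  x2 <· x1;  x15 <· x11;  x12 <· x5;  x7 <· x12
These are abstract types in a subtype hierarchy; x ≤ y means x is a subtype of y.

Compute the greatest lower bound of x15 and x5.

Common lower bounds of {x15, x5}: x16, x17, x18, x4.
The greatest among these is x17.

x17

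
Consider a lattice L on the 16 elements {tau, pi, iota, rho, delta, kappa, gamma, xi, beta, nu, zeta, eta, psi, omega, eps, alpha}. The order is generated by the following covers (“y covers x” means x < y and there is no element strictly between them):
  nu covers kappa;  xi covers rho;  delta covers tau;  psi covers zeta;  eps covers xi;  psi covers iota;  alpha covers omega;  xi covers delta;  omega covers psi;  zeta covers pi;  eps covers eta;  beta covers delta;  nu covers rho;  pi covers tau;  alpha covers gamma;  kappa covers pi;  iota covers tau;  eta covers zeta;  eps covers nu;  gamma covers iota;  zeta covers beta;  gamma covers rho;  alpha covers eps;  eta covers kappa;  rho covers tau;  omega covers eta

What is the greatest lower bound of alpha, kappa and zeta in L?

Common lower bounds of {alpha, kappa, zeta}: pi, tau.
The greatest among these is pi.

pi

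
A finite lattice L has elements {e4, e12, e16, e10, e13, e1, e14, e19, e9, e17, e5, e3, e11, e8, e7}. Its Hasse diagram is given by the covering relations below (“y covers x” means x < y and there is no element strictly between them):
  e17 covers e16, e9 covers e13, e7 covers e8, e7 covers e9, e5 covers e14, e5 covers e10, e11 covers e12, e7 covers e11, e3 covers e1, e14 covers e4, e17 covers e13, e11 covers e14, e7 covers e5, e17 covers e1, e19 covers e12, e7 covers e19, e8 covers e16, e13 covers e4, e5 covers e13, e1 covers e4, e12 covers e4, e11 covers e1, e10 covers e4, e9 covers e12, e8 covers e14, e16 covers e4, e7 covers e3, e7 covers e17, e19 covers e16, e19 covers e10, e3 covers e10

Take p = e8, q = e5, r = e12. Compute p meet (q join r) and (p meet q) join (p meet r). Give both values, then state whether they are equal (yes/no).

q join r = e7, so p meet (q join r) = e8 meet e7 = e8.
p meet q = e14 and p meet r = e4, so (p meet q) join (p meet r) = e14 join e4 = e14.
Equal: no.

e8; e14; no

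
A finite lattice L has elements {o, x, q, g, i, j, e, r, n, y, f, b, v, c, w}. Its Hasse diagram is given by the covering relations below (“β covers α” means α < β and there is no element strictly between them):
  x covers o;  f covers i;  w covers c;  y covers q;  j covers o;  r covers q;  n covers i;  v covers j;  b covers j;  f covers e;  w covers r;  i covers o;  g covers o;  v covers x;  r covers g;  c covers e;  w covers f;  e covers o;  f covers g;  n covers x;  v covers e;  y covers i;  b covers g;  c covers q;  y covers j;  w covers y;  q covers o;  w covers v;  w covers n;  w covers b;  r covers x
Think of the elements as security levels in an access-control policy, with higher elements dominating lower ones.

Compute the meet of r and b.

g

Common lower bounds of {r, b}: g, o.
The greatest among these is g.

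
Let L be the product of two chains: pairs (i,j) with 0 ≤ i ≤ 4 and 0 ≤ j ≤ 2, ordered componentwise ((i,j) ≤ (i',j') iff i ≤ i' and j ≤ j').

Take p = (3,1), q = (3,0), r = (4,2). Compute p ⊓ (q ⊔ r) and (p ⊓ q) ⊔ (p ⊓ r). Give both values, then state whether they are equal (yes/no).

q ⊔ r = (4,2), so p ⊓ (q ⊔ r) = (3,1) ⊓ (4,2) = (3,1).
p ⊓ q = (3,0) and p ⊓ r = (3,1), so (p ⊓ q) ⊔ (p ⊓ r) = (3,0) ⊔ (3,1) = (3,1).
Equal: yes.

(3,1); (3,1); yes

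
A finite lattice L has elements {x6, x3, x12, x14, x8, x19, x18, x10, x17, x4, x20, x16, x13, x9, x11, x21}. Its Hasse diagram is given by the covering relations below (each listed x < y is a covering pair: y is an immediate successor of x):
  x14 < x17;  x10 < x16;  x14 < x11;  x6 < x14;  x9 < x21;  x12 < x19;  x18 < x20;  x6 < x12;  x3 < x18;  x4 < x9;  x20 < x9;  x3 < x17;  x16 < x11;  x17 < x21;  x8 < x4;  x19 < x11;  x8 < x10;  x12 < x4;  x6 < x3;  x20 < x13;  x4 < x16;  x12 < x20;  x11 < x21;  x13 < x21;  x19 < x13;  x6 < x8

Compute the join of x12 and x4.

Common upper bounds of {x12, x4}: x11, x16, x21, x4, x9.
The least among these is x4.

x4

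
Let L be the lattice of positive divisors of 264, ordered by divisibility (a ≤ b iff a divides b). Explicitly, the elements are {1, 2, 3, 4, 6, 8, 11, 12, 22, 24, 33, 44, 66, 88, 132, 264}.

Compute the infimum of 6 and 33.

3

In the divisibility order, the meet is the greatest common divisor: gcd(6, 33) = 3.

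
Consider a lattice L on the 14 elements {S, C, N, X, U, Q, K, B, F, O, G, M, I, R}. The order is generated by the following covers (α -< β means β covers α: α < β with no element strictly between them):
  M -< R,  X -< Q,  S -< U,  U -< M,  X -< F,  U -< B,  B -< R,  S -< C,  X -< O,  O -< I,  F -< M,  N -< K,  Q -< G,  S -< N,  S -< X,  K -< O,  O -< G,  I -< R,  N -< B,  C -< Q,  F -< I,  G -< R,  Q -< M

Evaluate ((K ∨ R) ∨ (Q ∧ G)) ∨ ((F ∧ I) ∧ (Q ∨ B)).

K ∨ R = R
Q ∧ G = Q
R ∨ Q = R
F ∧ I = F
Q ∨ B = R
F ∧ R = F
R ∨ F = R

R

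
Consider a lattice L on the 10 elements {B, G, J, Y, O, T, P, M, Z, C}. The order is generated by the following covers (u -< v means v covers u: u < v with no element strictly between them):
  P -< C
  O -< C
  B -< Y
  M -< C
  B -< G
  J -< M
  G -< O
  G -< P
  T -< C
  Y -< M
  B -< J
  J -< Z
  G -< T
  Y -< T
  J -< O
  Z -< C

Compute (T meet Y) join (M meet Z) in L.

M

T ∧ Y = Y
M ∧ Z = J
Y ∨ J = M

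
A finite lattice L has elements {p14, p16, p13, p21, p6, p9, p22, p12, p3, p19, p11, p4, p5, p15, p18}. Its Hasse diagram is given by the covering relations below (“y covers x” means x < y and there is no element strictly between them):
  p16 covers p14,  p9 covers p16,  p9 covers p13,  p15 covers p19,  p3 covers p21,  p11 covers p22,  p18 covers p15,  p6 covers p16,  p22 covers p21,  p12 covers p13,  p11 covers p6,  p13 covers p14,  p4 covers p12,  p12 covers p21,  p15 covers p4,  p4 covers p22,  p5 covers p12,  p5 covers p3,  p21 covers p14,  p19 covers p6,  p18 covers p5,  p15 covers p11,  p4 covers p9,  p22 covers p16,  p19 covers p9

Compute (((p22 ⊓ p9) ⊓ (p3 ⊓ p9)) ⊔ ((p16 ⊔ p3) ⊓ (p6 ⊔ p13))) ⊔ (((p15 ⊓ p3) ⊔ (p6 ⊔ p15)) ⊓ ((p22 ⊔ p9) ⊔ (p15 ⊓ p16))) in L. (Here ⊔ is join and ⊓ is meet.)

p22 ∧ p9 = p16
p3 ∧ p9 = p14
p16 ∧ p14 = p14
p16 ∨ p3 = p18
p6 ∨ p13 = p19
p18 ∧ p19 = p19
p14 ∨ p19 = p19
p15 ∧ p3 = p21
p6 ∨ p15 = p15
p21 ∨ p15 = p15
p22 ∨ p9 = p4
p15 ∧ p16 = p16
p4 ∨ p16 = p4
p15 ∧ p4 = p4
p19 ∨ p4 = p15

p15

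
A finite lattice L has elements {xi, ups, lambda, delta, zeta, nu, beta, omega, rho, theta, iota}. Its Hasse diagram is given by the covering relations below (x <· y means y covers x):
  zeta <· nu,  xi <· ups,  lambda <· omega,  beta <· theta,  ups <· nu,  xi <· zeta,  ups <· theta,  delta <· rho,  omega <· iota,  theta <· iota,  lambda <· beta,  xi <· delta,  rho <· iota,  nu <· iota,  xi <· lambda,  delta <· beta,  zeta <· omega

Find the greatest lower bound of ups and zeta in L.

Common lower bounds of {ups, zeta}: xi.
The greatest among these is xi.

xi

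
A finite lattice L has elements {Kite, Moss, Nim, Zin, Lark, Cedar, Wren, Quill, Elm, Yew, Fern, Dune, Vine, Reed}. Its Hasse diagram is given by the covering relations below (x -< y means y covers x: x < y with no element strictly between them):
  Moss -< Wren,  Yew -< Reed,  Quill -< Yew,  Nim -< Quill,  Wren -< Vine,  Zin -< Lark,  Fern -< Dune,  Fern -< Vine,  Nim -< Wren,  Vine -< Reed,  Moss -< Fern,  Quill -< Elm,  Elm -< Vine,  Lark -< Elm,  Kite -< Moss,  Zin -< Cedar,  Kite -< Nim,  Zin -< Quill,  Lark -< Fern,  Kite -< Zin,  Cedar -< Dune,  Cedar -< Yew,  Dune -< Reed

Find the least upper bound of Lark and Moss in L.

Common upper bounds of {Lark, Moss}: Dune, Fern, Reed, Vine.
The least among these is Fern.

Fern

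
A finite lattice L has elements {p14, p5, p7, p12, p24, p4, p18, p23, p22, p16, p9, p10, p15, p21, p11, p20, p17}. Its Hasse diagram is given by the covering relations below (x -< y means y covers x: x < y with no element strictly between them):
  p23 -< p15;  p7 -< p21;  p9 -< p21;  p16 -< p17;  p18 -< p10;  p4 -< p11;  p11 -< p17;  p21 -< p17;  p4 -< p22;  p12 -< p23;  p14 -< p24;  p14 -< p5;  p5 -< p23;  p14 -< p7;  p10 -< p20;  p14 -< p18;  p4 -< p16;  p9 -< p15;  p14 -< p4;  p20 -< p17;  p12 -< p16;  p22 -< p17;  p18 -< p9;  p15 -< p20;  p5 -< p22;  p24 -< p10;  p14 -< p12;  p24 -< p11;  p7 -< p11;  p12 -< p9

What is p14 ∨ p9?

p9

Common upper bounds of {p14, p9}: p15, p17, p20, p21, p9.
The least among these is p9.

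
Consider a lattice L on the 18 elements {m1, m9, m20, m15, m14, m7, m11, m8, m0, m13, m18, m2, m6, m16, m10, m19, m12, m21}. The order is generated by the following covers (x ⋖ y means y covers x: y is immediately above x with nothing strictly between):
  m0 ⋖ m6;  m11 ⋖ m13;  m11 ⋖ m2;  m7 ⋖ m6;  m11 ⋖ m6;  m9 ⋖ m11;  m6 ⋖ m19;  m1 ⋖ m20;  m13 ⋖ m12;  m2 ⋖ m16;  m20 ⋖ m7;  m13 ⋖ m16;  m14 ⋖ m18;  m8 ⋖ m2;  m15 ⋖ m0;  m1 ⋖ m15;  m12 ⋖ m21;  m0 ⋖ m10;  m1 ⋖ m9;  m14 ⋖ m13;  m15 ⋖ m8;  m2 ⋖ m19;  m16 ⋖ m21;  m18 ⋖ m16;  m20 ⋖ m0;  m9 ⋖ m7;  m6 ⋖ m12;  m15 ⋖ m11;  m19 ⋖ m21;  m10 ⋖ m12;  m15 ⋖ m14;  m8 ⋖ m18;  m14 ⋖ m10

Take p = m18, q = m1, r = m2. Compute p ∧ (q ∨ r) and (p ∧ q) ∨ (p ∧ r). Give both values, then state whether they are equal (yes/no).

q ∨ r = m2, so p ∧ (q ∨ r) = m18 ∧ m2 = m8.
p ∧ q = m1 and p ∧ r = m8, so (p ∧ q) ∨ (p ∧ r) = m1 ∨ m8 = m8.
Equal: yes.

m8; m8; yes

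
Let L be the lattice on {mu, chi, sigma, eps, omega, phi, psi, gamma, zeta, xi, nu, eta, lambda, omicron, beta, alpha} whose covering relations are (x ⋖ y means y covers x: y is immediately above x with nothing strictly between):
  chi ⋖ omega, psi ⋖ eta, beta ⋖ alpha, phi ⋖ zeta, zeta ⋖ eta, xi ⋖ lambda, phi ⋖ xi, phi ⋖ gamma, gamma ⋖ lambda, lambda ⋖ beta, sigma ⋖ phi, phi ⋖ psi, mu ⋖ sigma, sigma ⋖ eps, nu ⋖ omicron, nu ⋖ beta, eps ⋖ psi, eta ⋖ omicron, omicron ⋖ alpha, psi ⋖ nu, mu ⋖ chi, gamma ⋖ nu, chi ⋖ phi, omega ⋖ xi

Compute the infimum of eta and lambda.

phi

Common lower bounds of {eta, lambda}: chi, mu, phi, sigma.
The greatest among these is phi.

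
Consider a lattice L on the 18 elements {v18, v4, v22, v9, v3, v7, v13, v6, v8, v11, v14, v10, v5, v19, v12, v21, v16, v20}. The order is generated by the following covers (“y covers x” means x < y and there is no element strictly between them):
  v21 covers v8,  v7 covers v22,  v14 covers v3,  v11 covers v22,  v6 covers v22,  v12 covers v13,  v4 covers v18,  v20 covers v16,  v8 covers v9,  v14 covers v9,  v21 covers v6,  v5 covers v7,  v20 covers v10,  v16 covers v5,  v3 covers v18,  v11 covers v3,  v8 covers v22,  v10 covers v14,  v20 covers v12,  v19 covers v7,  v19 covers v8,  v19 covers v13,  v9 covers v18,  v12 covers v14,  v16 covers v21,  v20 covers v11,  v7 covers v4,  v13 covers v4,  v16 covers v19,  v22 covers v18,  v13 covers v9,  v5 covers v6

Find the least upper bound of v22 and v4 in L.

v7

Common upper bounds of {v22, v4}: v16, v19, v20, v5, v7.
The least among these is v7.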